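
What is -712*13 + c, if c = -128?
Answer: -9384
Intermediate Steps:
-712*13 + c = -712*13 - 128 = -89*104 - 128 = -9256 - 128 = -9384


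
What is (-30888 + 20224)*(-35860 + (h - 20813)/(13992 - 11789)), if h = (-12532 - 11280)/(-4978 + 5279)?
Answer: 5898720202040/15421 ≈ 3.8251e+8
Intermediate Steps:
h = -23812/301 ≈ -79.110
(-30888 + 20224)*(-35860 + (h - 20813)/(13992 - 11789)) = (-30888 + 20224)*(-35860 + (-23812/301 - 20813)/(13992 - 11789)) = -10664*(-35860 - 6288525/301/2203) = -10664*(-35860 - 6288525/301*1/2203) = -10664*(-35860 - 6288525/663103) = -10664*(-23785162105/663103) = 5898720202040/15421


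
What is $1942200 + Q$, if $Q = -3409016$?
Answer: $-1466816$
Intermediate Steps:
$1942200 + Q = 1942200 - 3409016 = -1466816$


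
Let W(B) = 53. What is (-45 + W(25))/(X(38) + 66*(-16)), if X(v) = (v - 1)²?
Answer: 8/313 ≈ 0.025559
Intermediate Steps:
X(v) = (-1 + v)²
(-45 + W(25))/(X(38) + 66*(-16)) = (-45 + 53)/((-1 + 38)² + 66*(-16)) = 8/(37² - 1056) = 8/(1369 - 1056) = 8/313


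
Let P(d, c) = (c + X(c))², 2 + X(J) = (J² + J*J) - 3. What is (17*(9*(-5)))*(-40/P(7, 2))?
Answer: 1224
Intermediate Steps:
X(J) = -5 + 2*J² (X(J) = -2 + ((J² + J*J) - 3) = -2 + ((J² + J²) - 3) = -2 + (2*J² - 3) = -2 + (-3 + 2*J²) = -5 + 2*J²)
P(d, c) = (-5 + c + 2*c²)² (P(d, c) = (c + (-5 + 2*c²))² = (-5 + c + 2*c²)²)
(17*(9*(-5)))*(-40/P(7, 2)) = (17*(9*(-5)))*(-40/(-5 + 2 + 2*2²)²) = (17*(-45))*(-40/(-5 + 2 + 2*4)²) = -(-30600)/((-5 + 2 + 8)²) = -(-30600)/(5²) = -(-30600)/25 = -765*(-8/5) = 1224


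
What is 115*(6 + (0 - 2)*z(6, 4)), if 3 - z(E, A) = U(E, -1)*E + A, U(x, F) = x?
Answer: 9200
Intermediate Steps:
z(E, A) = 3 - A - E² (z(E, A) = 3 - (E*E + A) = 3 - (E² + A) = 3 - (A + E²) = 3 + (-A - E²) = 3 - A - E²)
115*(6 + (0 - 2)*z(6, 4)) = 115*(6 + (0 - 2)*(3 - 1*4 - 1*6²)) = 115*(6 - 2*(3 - 4 - 1*36)) = 115*(6 - 2*(3 - 4 - 36)) = 115*(6 - 2*(-37)) = 115*(6 + 74) = 115*80 = 9200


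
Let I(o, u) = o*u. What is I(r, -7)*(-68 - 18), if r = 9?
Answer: 5418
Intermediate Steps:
I(r, -7)*(-68 - 18) = (9*(-7))*(-68 - 18) = -63*(-86) = 5418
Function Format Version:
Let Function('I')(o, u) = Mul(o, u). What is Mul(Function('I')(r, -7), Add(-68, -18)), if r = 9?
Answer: 5418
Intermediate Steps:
Mul(Function('I')(r, -7), Add(-68, -18)) = Mul(Mul(9, -7), Add(-68, -18)) = Mul(-63, -86) = 5418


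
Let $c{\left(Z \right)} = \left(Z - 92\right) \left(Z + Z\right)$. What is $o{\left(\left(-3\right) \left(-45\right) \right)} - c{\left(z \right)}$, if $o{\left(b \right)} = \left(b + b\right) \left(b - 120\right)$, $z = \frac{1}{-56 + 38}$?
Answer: $\frac{654443}{162} \approx 4039.8$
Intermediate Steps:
$z = - \frac{1}{18}$ ($z = \frac{1}{-18} = - \frac{1}{18} \approx -0.055556$)
$o{\left(b \right)} = 2 b \left(-120 + b\right)$
$c{\left(Z \right)} = 2 Z \left(-92 + Z\right)$ ($c{\left(Z \right)} = \left(-92 + Z\right) 2 Z = 2 Z \left(-92 + Z\right)$)
$o{\left(\left(-3\right) \left(-45\right) \right)} - c{\left(z \right)} = 2 \left(\left(-3\right) \left(-45\right)\right) \left(-120 - -135\right) - 2 \left(- \frac{1}{18}\right) \left(-92 - \frac{1}{18}\right) = 2 \cdot 135 \left(-120 + 135\right) - 2 \left(- \frac{1}{18}\right) \left(- \frac{1657}{18}\right) = 2 \cdot 135 \cdot 15 - \frac{1657}{162} = 4050 - \frac{1657}{162} = \frac{654443}{162}$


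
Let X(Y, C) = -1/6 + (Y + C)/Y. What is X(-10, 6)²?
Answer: 49/900 ≈ 0.054444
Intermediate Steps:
X(Y, C) = -⅙ + (C + Y)/Y (X(Y, C) = -1*⅙ + (C + Y)/Y = -⅙ + (C + Y)/Y)
X(-10, 6)² = (⅚ + 6/(-10))² = (⅚ + 6*(-⅒))² = (⅚ - ⅗)² = (7/30)² = 49/900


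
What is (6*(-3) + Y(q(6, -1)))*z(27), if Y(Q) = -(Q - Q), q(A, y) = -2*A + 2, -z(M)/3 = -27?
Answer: -1458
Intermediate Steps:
z(M) = 81 (z(M) = -3*(-27) = 81)
q(A, y) = 2 - 2*A
Y(Q) = 0 (Y(Q) = -1*0 = 0)
(6*(-3) + Y(q(6, -1)))*z(27) = (6*(-3) + 0)*81 = (-18 + 0)*81 = -18*81 = -1458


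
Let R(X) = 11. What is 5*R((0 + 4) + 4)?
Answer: 55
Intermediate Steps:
5*R((0 + 4) + 4) = 5*11 = 55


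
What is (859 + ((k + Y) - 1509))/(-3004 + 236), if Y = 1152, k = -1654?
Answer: 72/173 ≈ 0.41618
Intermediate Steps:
(859 + ((k + Y) - 1509))/(-3004 + 236) = (859 + ((-1654 + 1152) - 1509))/(-3004 + 236) = (859 + (-502 - 1509))/(-2768) = (859 - 2011)*(-1/2768) = -1152*(-1/2768) = 72/173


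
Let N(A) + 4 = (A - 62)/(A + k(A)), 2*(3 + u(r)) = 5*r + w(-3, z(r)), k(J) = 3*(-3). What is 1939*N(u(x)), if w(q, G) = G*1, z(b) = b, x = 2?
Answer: 67865/6 ≈ 11311.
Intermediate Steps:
k(J) = -9
w(q, G) = G
u(r) = -3 + 3*r (u(r) = -3 + (5*r + r)/2 = -3 + (6*r)/2 = -3 + 3*r)
N(A) = -4 + (-62 + A)/(-9 + A) (N(A) = -4 + (A - 62)/(A - 9) = -4 + (-62 + A)/(-9 + A))
1939*N(u(x)) = 1939*((-26 - 3*(-3 + 3*2))/(-9 + (-3 + 3*2))) = 1939*((-26 - 3*(-3 + 6))/(-9 + (-3 + 6))) = 1939*((-26 - 3*3)/(-9 + 3)) = 1939*((-26 - 9)/(-6)) = 1939*(-⅙*(-35)) = 1939*(35/6) = 67865/6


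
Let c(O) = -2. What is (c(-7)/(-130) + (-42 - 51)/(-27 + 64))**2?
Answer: 36096064/5784025 ≈ 6.2406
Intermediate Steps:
(c(-7)/(-130) + (-42 - 51)/(-27 + 64))**2 = (-2/(-130) + (-42 - 51)/(-27 + 64))**2 = (-2*(-1/130) - 93/37)**2 = (1/65 - 93*1/37)**2 = (1/65 - 93/37)**2 = (-6008/2405)**2 = 36096064/5784025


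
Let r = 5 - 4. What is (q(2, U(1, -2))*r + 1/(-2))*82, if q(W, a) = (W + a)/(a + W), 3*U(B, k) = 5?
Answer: 41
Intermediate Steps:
U(B, k) = 5/3 (U(B, k) = (⅓)*5 = 5/3)
q(W, a) = 1 (q(W, a) = (W + a)/(W + a) = 1)
r = 1
(q(2, U(1, -2))*r + 1/(-2))*82 = (1*1 + 1/(-2))*82 = (1 - ½)*82 = (½)*82 = 41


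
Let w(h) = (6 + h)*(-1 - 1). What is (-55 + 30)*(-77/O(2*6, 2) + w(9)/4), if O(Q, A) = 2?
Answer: 1150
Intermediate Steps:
w(h) = -12 - 2*h (w(h) = (6 + h)*(-2) = -12 - 2*h)
(-55 + 30)*(-77/O(2*6, 2) + w(9)/4) = (-55 + 30)*(-77/2 + (-12 - 2*9)/4) = -25*(-77*½ + (-12 - 18)*(¼)) = -25*(-77/2 - 30*¼) = -25*(-77/2 - 15/2) = -25*(-46) = 1150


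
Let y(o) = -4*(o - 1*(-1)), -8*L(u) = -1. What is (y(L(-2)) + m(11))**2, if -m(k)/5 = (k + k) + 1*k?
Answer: 114921/4 ≈ 28730.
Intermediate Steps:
L(u) = 1/8 (L(u) = -1/8*(-1) = 1/8)
m(k) = -15*k (m(k) = -5*((k + k) + 1*k) = -5*(2*k + k) = -15*k)
y(o) = -4 - 4*o (y(o) = -4*(o + 1) = -4*(1 + o) = -4 - 4*o)
(y(L(-2)) + m(11))**2 = ((-4 - 4*1/8) - 15*11)**2 = ((-4 - 1/2) - 165)**2 = (-9/2 - 165)**2 = (-339/2)**2 = 114921/4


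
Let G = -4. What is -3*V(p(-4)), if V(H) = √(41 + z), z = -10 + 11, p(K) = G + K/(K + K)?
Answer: -3*√42 ≈ -19.442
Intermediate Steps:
p(K) = -7/2 (p(K) = -4 + K/(K + K) = -4 + K/((2*K)) = -4 + (1/(2*K))*K = -4 + ½ = -7/2)
z = 1
V(H) = √42 (V(H) = √(41 + 1) = √42)
-3*V(p(-4)) = -3*√42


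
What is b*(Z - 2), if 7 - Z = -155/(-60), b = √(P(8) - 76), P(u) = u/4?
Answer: 29*I*√74/12 ≈ 20.789*I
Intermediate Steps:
P(u) = u/4 (P(u) = u*(¼) = u/4)
b = I*√74 (b = √((¼)*8 - 76) = √(2 - 76) = √(-74) = I*√74 ≈ 8.6023*I)
Z = 53/12 (Z = 7 - (-155)/(-60) = 7 - (-155)*(-1)/60 = 7 - 1*31/12 = 7 - 31/12 = 53/12 ≈ 4.4167)
b*(Z - 2) = (I*√74)*(53/12 - 2) = (I*√74)*(29/12) = 29*I*√74/12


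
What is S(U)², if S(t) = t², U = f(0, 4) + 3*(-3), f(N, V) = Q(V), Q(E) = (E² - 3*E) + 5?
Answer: 0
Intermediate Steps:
Q(E) = 5 + E² - 3*E
f(N, V) = 5 + V² - 3*V
U = 0 (U = (5 + 4² - 3*4) + 3*(-3) = (5 + 16 - 12) - 9 = 9 - 9 = 0)
S(U)² = (0²)² = 0² = 0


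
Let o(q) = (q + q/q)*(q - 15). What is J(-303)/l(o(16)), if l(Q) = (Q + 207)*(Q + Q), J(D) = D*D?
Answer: 91809/7616 ≈ 12.055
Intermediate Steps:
J(D) = D**2
o(q) = (1 + q)*(-15 + q) (o(q) = (q + 1)*(-15 + q) = (1 + q)*(-15 + q))
l(Q) = 2*Q*(207 + Q) (l(Q) = (207 + Q)*(2*Q) = 2*Q*(207 + Q))
J(-303)/l(o(16)) = (-303)**2/((2*(-15 + 16**2 - 14*16)*(207 + (-15 + 16**2 - 14*16)))) = 91809/((2*(-15 + 256 - 224)*(207 + (-15 + 256 - 224)))) = 91809/((2*17*(207 + 17))) = 91809/((2*17*224)) = 91809/7616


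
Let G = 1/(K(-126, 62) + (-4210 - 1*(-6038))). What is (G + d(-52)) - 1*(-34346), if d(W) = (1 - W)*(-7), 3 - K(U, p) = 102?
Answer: 58742776/1729 ≈ 33975.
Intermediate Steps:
K(U, p) = -99 (K(U, p) = 3 - 1*102 = 3 - 102 = -99)
d(W) = -7 + 7*W
G = 1/1729 (G = 1/(-99 + (-4210 - 1*(-6038))) = 1/(-99 + (-4210 + 6038)) = 1/(-99 + 1828) = 1/1729 ≈ 0.00057837)
(G + d(-52)) - 1*(-34346) = (1/1729 + (-7 + 7*(-52))) - 1*(-34346) = (1/1729 + (-7 - 364)) + 34346 = (1/1729 - 371) + 34346 = -641458/1729 + 34346 = 58742776/1729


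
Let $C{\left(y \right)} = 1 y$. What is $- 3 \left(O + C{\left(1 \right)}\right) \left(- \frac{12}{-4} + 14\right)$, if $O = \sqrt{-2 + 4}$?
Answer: $-51 - 51 \sqrt{2} \approx -123.12$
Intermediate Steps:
$O = \sqrt{2} \approx 1.4142$
$C{\left(y \right)} = y$
$- 3 \left(O + C{\left(1 \right)}\right) \left(- \frac{12}{-4} + 14\right) = - 3 \left(\sqrt{2} + 1\right) \left(- \frac{12}{-4} + 14\right) = - 3 \left(1 + \sqrt{2}\right) \left(\left(-12\right) \left(- \frac{1}{4}\right) + 14\right) = \left(-3 - 3 \sqrt{2}\right) \left(3 + 14\right) = \left(-3 - 3 \sqrt{2}\right) 17 = -51 - 51 \sqrt{2}$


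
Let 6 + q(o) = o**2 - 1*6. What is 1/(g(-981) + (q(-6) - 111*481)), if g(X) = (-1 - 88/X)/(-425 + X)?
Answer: -72594/3874123951 ≈ -1.8738e-5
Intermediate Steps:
q(o) = -12 + o**2 (q(o) = -6 + (o**2 - 1*6) = -6 + (o**2 - 6) = -6 + (-6 + o**2) = -12 + o**2)
g(X) = (-1 - 88/X)/(-425 + X)
1/(g(-981) + (q(-6) - 111*481)) = 1/((-88 - 1*(-981))/((-981)*(-425 - 981)) + ((-12 + (-6)**2) - 111*481)) = 1/(-1/981*(-88 + 981)/(-1406) + ((-12 + 36) - 53391)) = 1/(-1/981*(-1/1406)*893 + (24 - 53391)) = 1/(47/72594 - 53367) = 1/(-3874123951/72594) = -72594/3874123951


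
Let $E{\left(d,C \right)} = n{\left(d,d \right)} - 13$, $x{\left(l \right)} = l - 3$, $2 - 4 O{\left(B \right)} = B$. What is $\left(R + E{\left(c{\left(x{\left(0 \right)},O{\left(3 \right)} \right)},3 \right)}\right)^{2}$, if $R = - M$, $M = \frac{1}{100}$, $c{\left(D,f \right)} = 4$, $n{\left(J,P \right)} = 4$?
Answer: $\frac{811801}{10000} \approx 81.18$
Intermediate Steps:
$O{\left(B \right)} = \frac{1}{2} - \frac{B}{4}$
$x{\left(l \right)} = -3 + l$
$E{\left(d,C \right)} = -9$ ($E{\left(d,C \right)} = 4 - 13 = -9$)
$M = \frac{1}{100} \approx 0.01$
$R = - \frac{1}{100}$ ($R = \left(-1\right) \frac{1}{100} = - \frac{1}{100} \approx -0.01$)
$\left(R + E{\left(c{\left(x{\left(0 \right)},O{\left(3 \right)} \right)},3 \right)}\right)^{2} = \left(- \frac{1}{100} - 9\right)^{2} = \left(- \frac{901}{100}\right)^{2} = \frac{811801}{10000}$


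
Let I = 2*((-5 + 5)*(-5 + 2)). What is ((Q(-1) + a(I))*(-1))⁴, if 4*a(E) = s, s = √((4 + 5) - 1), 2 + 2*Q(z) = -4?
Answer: (6 - √2)⁴/16 ≈ 27.640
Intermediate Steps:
Q(z) = -3 (Q(z) = -1 + (½)*(-4) = -1 - 2 = -3)
I = 0 (I = 2*(0*(-3)) = 2*0 = 0)
s = 2*√2 (s = √(9 - 1) = √8 = 2*√2 ≈ 2.8284)
a(E) = √2/2 (a(E) = (2*√2)/4 = √2/2)
((Q(-1) + a(I))*(-1))⁴ = ((-3 + √2/2)*(-1))⁴ = (3 - √2/2)⁴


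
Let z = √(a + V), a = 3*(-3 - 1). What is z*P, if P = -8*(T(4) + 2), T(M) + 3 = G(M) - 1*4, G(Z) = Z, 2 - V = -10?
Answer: 0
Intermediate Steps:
V = 12 (V = 2 - 1*(-10) = 2 + 10 = 12)
a = -12 (a = 3*(-4) = -12)
T(M) = -7 + M (T(M) = -3 + (M - 1*4) = -3 + (M - 4) = -3 + (-4 + M) = -7 + M)
z = 0 (z = √(-12 + 12) = √0 = 0)
P = 8 (P = -8*((-7 + 4) + 2) = -8*(-3 + 2) = -8*(-1) = 8)
z*P = 0*8 = 0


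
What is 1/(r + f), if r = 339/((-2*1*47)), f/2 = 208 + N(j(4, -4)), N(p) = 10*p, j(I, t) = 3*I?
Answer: 94/61325 ≈ 0.0015328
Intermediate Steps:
f = 656 (f = 2*(208 + 10*(3*4)) = 2*(208 + 10*12) = 2*(208 + 120) = 2*328 = 656)
r = -339/94 (r = 339/((-2*47)) = 339/(-94) = 339*(-1/94) = -339/94 ≈ -3.6064)
1/(r + f) = 1/(-339/94 + 656) = 1/(61325/94) = 94/61325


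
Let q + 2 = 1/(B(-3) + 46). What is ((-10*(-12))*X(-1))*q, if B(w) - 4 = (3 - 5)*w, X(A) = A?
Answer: 1665/7 ≈ 237.86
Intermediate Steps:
B(w) = 4 - 2*w (B(w) = 4 + (3 - 5)*w = 4 - 2*w)
q = -111/56 (q = -2 + 1/((4 - 2*(-3)) + 46) = -2 + 1/((4 + 6) + 46) = -2 + 1/(10 + 46) = -2 + 1/56 = -111/56 ≈ -1.9821)
((-10*(-12))*X(-1))*q = (-10*(-12)*(-1))*(-111/56) = (120*(-1))*(-111/56) = -120*(-111/56) = 1665/7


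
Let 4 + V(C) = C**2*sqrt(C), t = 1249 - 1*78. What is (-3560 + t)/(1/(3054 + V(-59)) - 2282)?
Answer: 3948265784368252/3771428423315477 - 8316109*I*sqrt(59)/3771428423315477 ≈ 1.0469 - 1.6937e-8*I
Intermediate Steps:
t = 1171 (t = 1249 - 78 = 1171)
V(C) = -4 + C**(5/2) (V(C) = -4 + C**2*sqrt(C) = -4 + C**(5/2))
(-3560 + t)/(1/(3054 + V(-59)) - 2282) = (-3560 + 1171)/(1/(3054 + (-4 + (-59)**(5/2))) - 2282) = -2389/(1/(3054 + (-4 + 3481*I*sqrt(59))) - 2282) = -2389/(1/(3050 + 3481*I*sqrt(59)) - 2282) = -2389/(-2282 + 1/(3050 + 3481*I*sqrt(59)))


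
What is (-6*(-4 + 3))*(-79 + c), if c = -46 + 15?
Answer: -660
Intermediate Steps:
c = -31
(-6*(-4 + 3))*(-79 + c) = (-6*(-4 + 3))*(-79 - 31) = -6*(-1)*(-110) = 6*(-110) = -660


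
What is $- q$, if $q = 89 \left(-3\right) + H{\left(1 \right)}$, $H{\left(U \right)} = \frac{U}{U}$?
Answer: $266$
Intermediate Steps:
$H{\left(U \right)} = 1$
$q = -266$ ($q = 89 \left(-3\right) + 1 = -267 + 1 = -266$)
$- q = \left(-1\right) \left(-266\right) = 266$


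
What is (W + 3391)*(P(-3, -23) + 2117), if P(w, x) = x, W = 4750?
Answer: 17047254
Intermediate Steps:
(W + 3391)*(P(-3, -23) + 2117) = (4750 + 3391)*(-23 + 2117) = 8141*2094 = 17047254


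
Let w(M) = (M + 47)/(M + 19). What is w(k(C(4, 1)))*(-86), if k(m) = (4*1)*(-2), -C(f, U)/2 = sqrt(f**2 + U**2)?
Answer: -3354/11 ≈ -304.91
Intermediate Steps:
C(f, U) = -2*sqrt(U**2 + f**2) (C(f, U) = -2*sqrt(f**2 + U**2) = -2*sqrt(U**2 + f**2))
k(m) = -8 (k(m) = 4*(-2) = -8)
w(M) = (47 + M)/(19 + M)
w(k(C(4, 1)))*(-86) = ((47 - 8)/(19 - 8))*(-86) = (39/11)*(-86) = -3354/11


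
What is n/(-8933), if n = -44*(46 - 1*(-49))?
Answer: 4180/8933 ≈ 0.46793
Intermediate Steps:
n = -4180 (n = -44*(46 + 49) = -44*95 = -4180)
n/(-8933) = -4180/(-8933) = -4180*(-1/8933) = 4180/8933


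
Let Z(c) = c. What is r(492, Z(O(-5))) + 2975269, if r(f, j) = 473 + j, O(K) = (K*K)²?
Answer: 2976367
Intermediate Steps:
O(K) = K⁴ (O(K) = (K²)² = K⁴)
r(492, Z(O(-5))) + 2975269 = (473 + (-5)⁴) + 2975269 = (473 + 625) + 2975269 = 1098 + 2975269 = 2976367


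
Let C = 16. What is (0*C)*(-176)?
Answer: 0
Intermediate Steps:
(0*C)*(-176) = (0*16)*(-176) = 0*(-176) = 0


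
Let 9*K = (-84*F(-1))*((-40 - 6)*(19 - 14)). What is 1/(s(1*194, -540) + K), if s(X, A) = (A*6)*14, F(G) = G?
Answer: -3/142520 ≈ -2.1050e-5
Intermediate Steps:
s(X, A) = 84*A (s(X, A) = (6*A)*14 = 84*A)
K = -6440/3 (K = ((-84*(-1))*((-40 - 6)*(19 - 14)))/9 = (84*(-46*5))/9 = (84*(-230))/9 = (1/9)*(-19320) = -6440/3 ≈ -2146.7)
1/(s(1*194, -540) + K) = 1/(84*(-540) - 6440/3) = 1/(-45360 - 6440/3) = 1/(-142520/3) = -3/142520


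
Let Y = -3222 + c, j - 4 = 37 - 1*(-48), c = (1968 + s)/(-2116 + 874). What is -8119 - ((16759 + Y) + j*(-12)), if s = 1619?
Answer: -25566709/1242 ≈ -20585.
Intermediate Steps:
c = -3587/1242 (c = (1968 + 1619)/(-2116 + 874) = 3587/(-1242) = 3587*(-1/1242) = -3587/1242 ≈ -2.8881)
j = 89 (j = 4 + (37 - 1*(-48)) = 4 + (37 + 48) = 4 + 85 = 89)
Y = -4005311/1242 (Y = -3222 - 3587/1242 = -4005311/1242 ≈ -3224.9)
-8119 - ((16759 + Y) + j*(-12)) = -8119 - ((16759 - 4005311/1242) + 89*(-12)) = -8119 - (16809367/1242 - 1068) = -8119 - 1*15482911/1242 = -8119 - 15482911/1242 = -25566709/1242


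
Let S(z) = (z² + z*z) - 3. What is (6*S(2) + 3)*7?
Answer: 231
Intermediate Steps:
S(z) = -3 + 2*z² (S(z) = (z² + z²) - 3 = 2*z² - 3 = -3 + 2*z²)
(6*S(2) + 3)*7 = (6*(-3 + 2*2²) + 3)*7 = (6*(-3 + 2*4) + 3)*7 = (6*(-3 + 8) + 3)*7 = (6*5 + 3)*7 = (30 + 3)*7 = 33*7 = 231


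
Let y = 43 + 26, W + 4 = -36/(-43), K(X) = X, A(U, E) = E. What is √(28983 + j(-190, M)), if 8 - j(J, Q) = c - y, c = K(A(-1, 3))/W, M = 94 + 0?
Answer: √134377826/68 ≈ 170.47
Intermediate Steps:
W = -136/43 (W = -4 - 36/(-43) = -4 - 36*(-1/43) = -4 + 36/43 = -136/43 ≈ -3.1628)
y = 69
M = 94
c = -129/136 (c = 3/(-136/43) = 3*(-43/136) = -129/136 ≈ -0.94853)
j(J, Q) = 10601/136 (j(J, Q) = 8 - (-129/136 - 1*69) = 8 - (-129/136 - 69) = 8 - 1*(-9513/136) = 8 + 9513/136 = 10601/136)
√(28983 + j(-190, M)) = √(28983 + 10601/136) = √(3952289/136) = √134377826/68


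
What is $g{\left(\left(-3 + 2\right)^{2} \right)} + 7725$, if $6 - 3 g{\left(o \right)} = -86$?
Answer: $\frac{23267}{3} \approx 7755.7$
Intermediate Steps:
$g{\left(o \right)} = \frac{92}{3}$ ($g{\left(o \right)} = 2 - - \frac{86}{3} = 2 + \frac{86}{3} = \frac{92}{3}$)
$g{\left(\left(-3 + 2\right)^{2} \right)} + 7725 = \frac{92}{3} + 7725 = \frac{23267}{3}$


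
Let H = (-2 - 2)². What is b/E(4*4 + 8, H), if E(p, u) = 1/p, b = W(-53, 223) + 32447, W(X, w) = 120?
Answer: 781608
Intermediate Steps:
H = 16 (H = (-4)² = 16)
b = 32567 (b = 120 + 32447 = 32567)
b/E(4*4 + 8, H) = 32567/(1/(4*4 + 8)) = 32567/(1/(16 + 8)) = 32567/(1/24) = 32567*24 = 781608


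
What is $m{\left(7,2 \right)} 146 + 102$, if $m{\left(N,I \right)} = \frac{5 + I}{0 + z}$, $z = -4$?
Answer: $- \frac{307}{2} \approx -153.5$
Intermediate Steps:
$m{\left(N,I \right)} = - \frac{5}{4} - \frac{I}{4}$ ($m{\left(N,I \right)} = \frac{5 + I}{0 - 4} = \frac{5 + I}{-4} = \left(5 + I\right) \left(- \frac{1}{4}\right) = - \frac{5}{4} - \frac{I}{4}$)
$m{\left(7,2 \right)} 146 + 102 = \left(- \frac{5}{4} - \frac{1}{2}\right) 146 + 102 = \left(- \frac{7}{4}\right) 146 + 102 = - \frac{511}{2} + 102 = - \frac{307}{2}$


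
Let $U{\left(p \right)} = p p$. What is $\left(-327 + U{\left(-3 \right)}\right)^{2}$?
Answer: $101124$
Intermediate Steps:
$U{\left(p \right)} = p^{2}$
$\left(-327 + U{\left(-3 \right)}\right)^{2} = \left(-327 + \left(-3\right)^{2}\right)^{2} = \left(-327 + 9\right)^{2} = \left(-318\right)^{2} = 101124$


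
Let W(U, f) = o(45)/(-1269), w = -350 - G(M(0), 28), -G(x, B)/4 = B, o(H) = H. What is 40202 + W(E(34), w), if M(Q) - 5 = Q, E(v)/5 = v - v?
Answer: 5668477/141 ≈ 40202.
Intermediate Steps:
E(v) = 0 (E(v) = 5*(v - v) = 5*0 = 0)
M(Q) = 5 + Q
G(x, B) = -4*B
w = -238 (w = -350 - (-4)*28 = -350 - 1*(-112) = -350 + 112 = -238)
W(U, f) = -5/141 (W(U, f) = 45/(-1269) = 45*(-1/1269) = -5/141)
40202 + W(E(34), w) = 40202 - 5/141 = 5668477/141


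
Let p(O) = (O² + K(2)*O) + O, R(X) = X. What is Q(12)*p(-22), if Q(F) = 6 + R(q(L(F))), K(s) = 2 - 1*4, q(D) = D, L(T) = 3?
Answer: 4554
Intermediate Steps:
K(s) = -2 (K(s) = 2 - 4 = -2)
p(O) = O² - O (p(O) = (O² - 2*O) + O = O² - O)
Q(F) = 9 (Q(F) = 6 + 3 = 9)
Q(12)*p(-22) = 9*(-22*(-1 - 22)) = 9*(-22*(-23)) = 9*506 = 4554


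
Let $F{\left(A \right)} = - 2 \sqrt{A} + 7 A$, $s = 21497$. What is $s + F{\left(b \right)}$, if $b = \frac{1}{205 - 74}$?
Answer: $\frac{2816114}{131} - \frac{2 \sqrt{131}}{131} \approx 21497.0$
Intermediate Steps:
$b = \frac{1}{131} \approx 0.0076336$
$s + F{\left(b \right)} = 21497 + \left(- \frac{2}{\sqrt{131}} + 7 \cdot \frac{1}{131}\right) = 21497 + \left(- 2 \frac{\sqrt{131}}{131} + \frac{7}{131}\right) = 21497 + \left(- \frac{2 \sqrt{131}}{131} + \frac{7}{131}\right) = 21497 + \left(\frac{7}{131} - \frac{2 \sqrt{131}}{131}\right) = \frac{2816114}{131} - \frac{2 \sqrt{131}}{131}$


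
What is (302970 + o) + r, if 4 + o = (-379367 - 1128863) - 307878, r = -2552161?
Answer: -4065303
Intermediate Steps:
o = -1816112 (o = -4 + ((-379367 - 1128863) - 307878) = -4 + (-1508230 - 307878) = -4 - 1816108 = -1816112)
(302970 + o) + r = (302970 - 1816112) - 2552161 = -1513142 - 2552161 = -4065303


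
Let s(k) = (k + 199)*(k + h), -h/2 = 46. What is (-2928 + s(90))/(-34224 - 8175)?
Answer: 3506/42399 ≈ 0.082691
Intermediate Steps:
h = -92 (h = -2*46 = -92)
s(k) = (-92 + k)*(199 + k) (s(k) = (k + 199)*(k - 92) = (199 + k)*(-92 + k) = (-92 + k)*(199 + k))
(-2928 + s(90))/(-34224 - 8175) = (-2928 + (-18308 + 90² + 107*90))/(-34224 - 8175) = (-2928 + (-18308 + 8100 + 9630))/(-42399) = (-2928 - 578)*(-1/42399) = -3506*(-1/42399) = 3506/42399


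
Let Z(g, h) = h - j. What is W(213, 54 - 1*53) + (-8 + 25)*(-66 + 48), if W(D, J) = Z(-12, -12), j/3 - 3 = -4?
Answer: -315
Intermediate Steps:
j = -3 (j = 9 + 3*(-4) = 9 - 12 = -3)
Z(g, h) = 3 + h (Z(g, h) = h - 1*(-3) = h + 3 = 3 + h)
W(D, J) = -9 (W(D, J) = 3 - 12 = -9)
W(213, 54 - 1*53) + (-8 + 25)*(-66 + 48) = -9 + (-8 + 25)*(-66 + 48) = -9 + 17*(-18) = -9 - 306 = -315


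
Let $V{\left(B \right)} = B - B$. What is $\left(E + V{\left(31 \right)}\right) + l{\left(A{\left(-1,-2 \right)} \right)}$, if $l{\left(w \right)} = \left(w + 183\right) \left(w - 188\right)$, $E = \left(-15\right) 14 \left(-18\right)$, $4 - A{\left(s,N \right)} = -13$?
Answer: $-30420$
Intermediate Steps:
$A{\left(s,N \right)} = 17$ ($A{\left(s,N \right)} = 4 - -13 = 4 + 13 = 17$)
$E = 3780$ ($E = \left(-210\right) \left(-18\right) = 3780$)
$l{\left(w \right)} = \left(-188 + w\right) \left(183 + w\right)$ ($l{\left(w \right)} = \left(183 + w\right) \left(-188 + w\right) = \left(-188 + w\right) \left(183 + w\right)$)
$V{\left(B \right)} = 0$
$\left(E + V{\left(31 \right)}\right) + l{\left(A{\left(-1,-2 \right)} \right)} = \left(3780 + 0\right) - \left(34489 - 289\right) = 3780 - 34200 = -30420$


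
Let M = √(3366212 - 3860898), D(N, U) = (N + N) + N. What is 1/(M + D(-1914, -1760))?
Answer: -2871/16732625 - I*√494686/33465250 ≈ -0.00017158 - 2.1017e-5*I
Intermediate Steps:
D(N, U) = 3*N (D(N, U) = 2*N + N = 3*N)
M = I*√494686 (M = √(-494686) = I*√494686 ≈ 703.34*I)
1/(M + D(-1914, -1760)) = 1/(I*√494686 + 3*(-1914)) = 1/(I*√494686 - 5742) = 1/(-5742 + I*√494686)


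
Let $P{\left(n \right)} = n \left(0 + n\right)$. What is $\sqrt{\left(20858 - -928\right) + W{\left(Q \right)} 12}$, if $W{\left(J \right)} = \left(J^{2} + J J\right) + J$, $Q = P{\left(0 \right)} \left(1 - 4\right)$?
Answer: $\sqrt{21786} \approx 147.6$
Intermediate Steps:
$P{\left(n \right)} = n^{2}$ ($P{\left(n \right)} = n n = n^{2}$)
$Q = 0$ ($Q = 0^{2} \left(1 - 4\right) = 0 \left(-3\right) = 0$)
$W{\left(J \right)} = J + 2 J^{2}$ ($W{\left(J \right)} = \left(J^{2} + J^{2}\right) + J = 2 J^{2} + J = J + 2 J^{2}$)
$\sqrt{\left(20858 - -928\right) + W{\left(Q \right)} 12} = \sqrt{\left(20858 - -928\right) + 0 \left(1 + 2 \cdot 0\right) 12} = \sqrt{\left(20858 + 928\right) + 0 \left(1 + 0\right) 12} = \sqrt{21786 + 0 \cdot 1 \cdot 12} = \sqrt{21786 + 0 \cdot 12} = \sqrt{21786 + 0} = \sqrt{21786}$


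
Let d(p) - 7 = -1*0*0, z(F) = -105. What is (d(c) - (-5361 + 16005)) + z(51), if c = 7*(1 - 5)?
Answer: -10742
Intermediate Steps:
c = -28 (c = 7*(-4) = -28)
d(p) = 7 (d(p) = 7 - 1*0*0 = 7 + 0*0 = 7 + 0 = 7)
(d(c) - (-5361 + 16005)) + z(51) = (7 - (-5361 + 16005)) - 105 = (7 - 1*10644) - 105 = (7 - 10644) - 105 = -10637 - 105 = -10742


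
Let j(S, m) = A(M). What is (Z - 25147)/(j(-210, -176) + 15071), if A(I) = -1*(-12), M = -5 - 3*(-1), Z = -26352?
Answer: -51499/15083 ≈ -3.4144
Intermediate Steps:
M = -2 (M = -5 + 3 = -2)
A(I) = 12
j(S, m) = 12
(Z - 25147)/(j(-210, -176) + 15071) = (-26352 - 25147)/(12 + 15071) = -51499/15083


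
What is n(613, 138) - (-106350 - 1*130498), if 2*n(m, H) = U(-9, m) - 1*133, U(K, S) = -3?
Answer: 236780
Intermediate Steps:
n(m, H) = -68 (n(m, H) = (-3 - 1*133)/2 = (-3 - 133)/2 = (½)*(-136) = -68)
n(613, 138) - (-106350 - 1*130498) = -68 - (-106350 - 1*130498) = -68 - (-106350 - 130498) = -68 - 1*(-236848) = -68 + 236848 = 236780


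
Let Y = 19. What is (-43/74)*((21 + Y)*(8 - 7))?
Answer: -860/37 ≈ -23.243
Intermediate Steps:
(-43/74)*((21 + Y)*(8 - 7)) = (-43/74)*((21 + 19)*(8 - 7)) = (-43*1/74)*(40*1) = -43/74*40 = -860/37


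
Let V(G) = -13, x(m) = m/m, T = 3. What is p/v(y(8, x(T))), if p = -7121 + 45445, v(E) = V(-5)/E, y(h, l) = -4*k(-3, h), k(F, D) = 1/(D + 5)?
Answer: 11792/13 ≈ 907.08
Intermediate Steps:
x(m) = 1
k(F, D) = 1/(5 + D)
y(h, l) = -4/(5 + h)
v(E) = -13/E
p = 38324
p/v(y(8, x(T))) = 38324/((-13/((-4/(5 + 8))))) = 38324/((-13/((-4/13)))) = 38324/((-13/((-4*1/13)))) = 38324/((-13/(-4/13))) = 38324/((-13*(-13/4))) = 38324/(169/4) = 38324*(4/169) = 11792/13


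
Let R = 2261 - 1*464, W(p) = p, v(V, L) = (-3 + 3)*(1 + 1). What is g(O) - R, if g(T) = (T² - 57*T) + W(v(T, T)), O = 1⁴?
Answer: -1853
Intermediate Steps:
v(V, L) = 0 (v(V, L) = 0*2 = 0)
O = 1
g(T) = T² - 57*T (g(T) = (T² - 57*T) + 0 = T² - 57*T)
R = 1797 (R = 2261 - 464 = 1797)
g(O) - R = 1*(-57 + 1) - 1*1797 = 1*(-56) - 1797 = -56 - 1797 = -1853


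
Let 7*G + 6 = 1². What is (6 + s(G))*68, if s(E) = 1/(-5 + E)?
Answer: 3961/10 ≈ 396.10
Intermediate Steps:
G = -5/7 (G = -6/7 + (⅐)*1² = -6/7 + (⅐)*1 = -6/7 + ⅐ = -5/7 ≈ -0.71429)
(6 + s(G))*68 = (6 + 1/(-5 - 5/7))*68 = (6 + 1/(-40/7))*68 = (6 - 7/40)*68 = (233/40)*68 = 3961/10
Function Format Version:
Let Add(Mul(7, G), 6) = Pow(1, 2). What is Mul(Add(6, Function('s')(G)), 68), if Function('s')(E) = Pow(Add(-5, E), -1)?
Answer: Rational(3961, 10) ≈ 396.10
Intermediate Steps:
G = Rational(-5, 7) (G = Add(Rational(-6, 7), Mul(Rational(1, 7), Pow(1, 2))) = Add(Rational(-6, 7), Mul(Rational(1, 7), 1)) = Add(Rational(-6, 7), Rational(1, 7)) = Rational(-5, 7) ≈ -0.71429)
Mul(Add(6, Function('s')(G)), 68) = Mul(Add(6, Pow(Add(-5, Rational(-5, 7)), -1)), 68) = Mul(Add(6, Pow(Rational(-40, 7), -1)), 68) = Mul(Add(6, Rational(-7, 40)), 68) = Mul(Rational(233, 40), 68) = Rational(3961, 10)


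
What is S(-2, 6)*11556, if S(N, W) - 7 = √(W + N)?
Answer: 104004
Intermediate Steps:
S(N, W) = 7 + √(N + W) (S(N, W) = 7 + √(W + N) = 7 + √(N + W))
S(-2, 6)*11556 = (7 + √(-2 + 6))*11556 = (7 + √4)*11556 = (7 + 2)*11556 = 9*11556 = 104004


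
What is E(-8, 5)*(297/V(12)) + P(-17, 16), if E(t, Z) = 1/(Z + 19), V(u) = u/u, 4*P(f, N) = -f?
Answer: 133/8 ≈ 16.625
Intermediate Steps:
P(f, N) = -f/4 (P(f, N) = (-f)/4 = -f/4)
V(u) = 1
E(t, Z) = 1/(19 + Z)
E(-8, 5)*(297/V(12)) + P(-17, 16) = (297/1)/(19 + 5) - 1/4*(-17) = (297*1)/24 + 17/4 = (1/24)*297 + 17/4 = 99/8 + 17/4 = 133/8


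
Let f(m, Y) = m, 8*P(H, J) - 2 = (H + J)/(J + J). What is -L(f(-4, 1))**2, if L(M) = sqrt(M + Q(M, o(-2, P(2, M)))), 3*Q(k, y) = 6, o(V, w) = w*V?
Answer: 2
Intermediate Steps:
P(H, J) = 1/4 + (H + J)/(16*J) (P(H, J) = 1/4 + ((H + J)/(J + J))/8 = 1/4 + ((H + J)/((2*J)))/8 = 1/4 + ((H + J)*(1/(2*J)))/8 = 1/4 + ((H + J)/(2*J))/8 = 1/4 + (H + J)/(16*J))
o(V, w) = V*w
Q(k, y) = 2 (Q(k, y) = (1/3)*6 = 2)
L(M) = sqrt(2 + M) (L(M) = sqrt(M + 2) = sqrt(2 + M))
-L(f(-4, 1))**2 = -(sqrt(2 - 4))**2 = -(sqrt(-2))**2 = -(I*sqrt(2))**2 = -1*(-2) = 2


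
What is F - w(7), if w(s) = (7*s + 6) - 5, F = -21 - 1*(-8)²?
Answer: -135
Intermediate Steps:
F = -85 (F = -21 - 1*64 = -21 - 64 = -85)
w(s) = 1 + 7*s (w(s) = (6 + 7*s) - 5 = 1 + 7*s)
F - w(7) = -85 - (1 + 7*7) = -85 - (1 + 49) = -85 - 1*50 = -85 - 50 = -135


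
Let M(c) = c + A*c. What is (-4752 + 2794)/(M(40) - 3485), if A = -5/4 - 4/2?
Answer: 178/325 ≈ 0.54769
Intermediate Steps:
A = -13/4 (A = -5*¼ - 4*½ = -5/4 - 2 = -13/4 ≈ -3.2500)
M(c) = -9*c/4 (M(c) = c - 13*c/4 = -9*c/4)
(-4752 + 2794)/(M(40) - 3485) = (-4752 + 2794)/(-9/4*40 - 3485) = -1958/(-90 - 3485) = -1958/(-3575) = -1958*(-1/3575) = 178/325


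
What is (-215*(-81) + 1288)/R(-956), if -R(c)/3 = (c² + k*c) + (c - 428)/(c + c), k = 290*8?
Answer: 4470017/934956009 ≈ 0.0047810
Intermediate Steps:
k = 2320
R(c) = -6960*c - 3*c² - 3*(-428 + c)/(2*c) (R(c) = -3*((c² + 2320*c) + (c - 428)/(c + c)) = -3*((c² + 2320*c) + (-428 + c)/((2*c))) = -3*((c² + 2320*c) + (-428 + c)*(1/(2*c))) = -3*((c² + 2320*c) + (-428 + c)/(2*c)) = -3*(c² + 2320*c + (-428 + c)/(2*c)) = -6960*c - 3*c² - 3*(-428 + c)/(2*c))
(-215*(-81) + 1288)/R(-956) = (-215*(-81) + 1288)/(-3/2 - 6960*(-956) - 3*(-956)² + 642/(-956)) = (17415 + 1288)/(-3/2 + 6653760 - 3*913936 + 642*(-1/956)) = 18703/(-3/2 + 6653760 - 2741808 - 321/478) = 18703/(934956009/239) = 18703*(239/934956009) = 4470017/934956009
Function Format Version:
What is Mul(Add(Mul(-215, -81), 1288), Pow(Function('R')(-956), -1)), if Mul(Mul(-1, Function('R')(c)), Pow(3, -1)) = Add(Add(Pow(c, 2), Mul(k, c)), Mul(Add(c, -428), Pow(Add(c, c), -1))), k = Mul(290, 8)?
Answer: Rational(4470017, 934956009) ≈ 0.0047810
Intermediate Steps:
k = 2320
Function('R')(c) = Add(Mul(-6960, c), Mul(-3, Pow(c, 2)), Mul(Rational(-3, 2), Pow(c, -1), Add(-428, c))) (Function('R')(c) = Mul(-3, Add(Add(Pow(c, 2), Mul(2320, c)), Mul(Add(c, -428), Pow(Add(c, c), -1)))) = Mul(-3, Add(Add(Pow(c, 2), Mul(2320, c)), Mul(Add(-428, c), Pow(Mul(2, c), -1)))) = Mul(-3, Add(Add(Pow(c, 2), Mul(2320, c)), Mul(Add(-428, c), Mul(Rational(1, 2), Pow(c, -1))))) = Mul(-3, Add(Add(Pow(c, 2), Mul(2320, c)), Mul(Rational(1, 2), Pow(c, -1), Add(-428, c)))) = Mul(-3, Add(Pow(c, 2), Mul(2320, c), Mul(Rational(1, 2), Pow(c, -1), Add(-428, c)))) = Add(Mul(-6960, c), Mul(-3, Pow(c, 2)), Mul(Rational(-3, 2), Pow(c, -1), Add(-428, c))))
Mul(Add(Mul(-215, -81), 1288), Pow(Function('R')(-956), -1)) = Mul(Add(Mul(-215, -81), 1288), Pow(Add(Rational(-3, 2), Mul(-6960, -956), Mul(-3, Pow(-956, 2)), Mul(642, Pow(-956, -1))), -1)) = Mul(Add(17415, 1288), Pow(Add(Rational(-3, 2), 6653760, Mul(-3, 913936), Mul(642, Rational(-1, 956))), -1)) = Mul(18703, Pow(Add(Rational(-3, 2), 6653760, -2741808, Rational(-321, 478)), -1)) = Mul(18703, Pow(Rational(934956009, 239), -1)) = Mul(18703, Rational(239, 934956009)) = Rational(4470017, 934956009)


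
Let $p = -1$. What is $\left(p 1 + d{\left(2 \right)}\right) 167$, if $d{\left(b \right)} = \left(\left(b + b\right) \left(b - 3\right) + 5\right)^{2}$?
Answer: $0$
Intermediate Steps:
$d{\left(b \right)} = \left(5 + 2 b \left(-3 + b\right)\right)^{2}$ ($d{\left(b \right)} = \left(2 b \left(-3 + b\right) + 5\right)^{2} = \left(5 + 2 b \left(-3 + b\right)\right)^{2}$)
$\left(p 1 + d{\left(2 \right)}\right) 167 = \left(\left(-1\right) 1 + \left(5 - 12 + 2 \cdot 2^{2}\right)^{2}\right) 167 = \left(-1 + \left(5 - 12 + 2 \cdot 4\right)^{2}\right) 167 = \left(-1 + \left(5 - 12 + 8\right)^{2}\right) 167 = \left(-1 + 1^{2}\right) 167 = \left(-1 + 1\right) 167 = 0 \cdot 167 = 0$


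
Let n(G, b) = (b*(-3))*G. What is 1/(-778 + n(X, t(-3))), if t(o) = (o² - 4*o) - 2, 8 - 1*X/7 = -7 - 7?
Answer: -1/9556 ≈ -0.00010465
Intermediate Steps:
X = 154 (X = 56 - 7*(-7 - 7) = 56 - 7*(-14) = 56 + 98 = 154)
t(o) = -2 + o² - 4*o
n(G, b) = -3*G*b (n(G, b) = (-3*b)*G = -3*G*b)
1/(-778 + n(X, t(-3))) = 1/(-778 - 3*154*(-2 + (-3)² - 4*(-3))) = 1/(-778 - 3*154*(-2 + 9 + 12)) = 1/(-778 - 3*154*19) = 1/(-778 - 8778) = 1/(-9556) = -1/9556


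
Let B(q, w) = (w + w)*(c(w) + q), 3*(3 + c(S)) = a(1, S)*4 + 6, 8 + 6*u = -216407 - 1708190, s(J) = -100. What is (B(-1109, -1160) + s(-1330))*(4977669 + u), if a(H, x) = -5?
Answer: 12064013795850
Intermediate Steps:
u = -641535/2 (u = -4/3 + (-216407 - 1708190)/6 = -4/3 + (1/6)*(-1924597) = -4/3 - 1924597/6 = -641535/2 ≈ -3.2077e+5)
c(S) = -23/3 (c(S) = -3 + (-5*4 + 6)/3 = -3 + (-20 + 6)/3 = -3 + (1/3)*(-14) = -3 - 14/3 = -23/3)
B(q, w) = 2*w*(-23/3 + q) (B(q, w) = (w + w)*(-23/3 + q) = (2*w)*(-23/3 + q) = 2*w*(-23/3 + q))
(B(-1109, -1160) + s(-1330))*(4977669 + u) = ((2/3)*(-1160)*(-23 + 3*(-1109)) - 100)*(4977669 - 641535/2) = ((2/3)*(-1160)*(-23 - 3327) - 100)*(9313803/2) = ((2/3)*(-1160)*(-3350) - 100)*(9313803/2) = (7772000/3 - 100)*(9313803/2) = (7771700/3)*(9313803/2) = 12064013795850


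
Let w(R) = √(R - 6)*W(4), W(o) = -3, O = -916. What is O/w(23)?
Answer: 916*√17/51 ≈ 74.054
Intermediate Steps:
w(R) = -3*√(-6 + R) (w(R) = √(R - 6)*(-3) = √(-6 + R)*(-3) = -3*√(-6 + R))
O/w(23) = -916*(-1/(3*√(-6 + 23))) = -916*(-√17/51) = -(-916)*√17/51 = 916*√17/51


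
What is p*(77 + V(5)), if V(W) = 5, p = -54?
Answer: -4428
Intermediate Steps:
p*(77 + V(5)) = -54*(77 + 5) = -54*82 = -4428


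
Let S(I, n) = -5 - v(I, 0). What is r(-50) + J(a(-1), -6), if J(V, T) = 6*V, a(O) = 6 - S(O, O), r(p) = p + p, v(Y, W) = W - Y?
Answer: -28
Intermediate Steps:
S(I, n) = -5 + I (S(I, n) = -5 - (0 - I) = -5 - (-1)*I = -5 + I)
r(p) = 2*p
a(O) = 11 - O (a(O) = 6 - (-5 + O) = 6 + (5 - O) = 11 - O)
r(-50) + J(a(-1), -6) = 2*(-50) + 6*(11 - 1*(-1)) = -100 + 6*(11 + 1) = -100 + 6*12 = -100 + 72 = -28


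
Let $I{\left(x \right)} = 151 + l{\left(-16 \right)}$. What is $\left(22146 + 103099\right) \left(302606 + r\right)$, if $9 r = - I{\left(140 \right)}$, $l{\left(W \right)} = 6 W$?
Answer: $\frac{341092107755}{9} \approx 3.7899 \cdot 10^{10}$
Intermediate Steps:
$I{\left(x \right)} = 55$ ($I{\left(x \right)} = 151 + 6 \left(-16\right) = 151 - 96 = 55$)
$r = - \frac{55}{9}$ ($r = \frac{\left(-1\right) 55}{9} = \frac{1}{9} \left(-55\right) = - \frac{55}{9} \approx -6.1111$)
$\left(22146 + 103099\right) \left(302606 + r\right) = \left(22146 + 103099\right) \left(302606 - \frac{55}{9}\right) = 125245 \cdot \frac{2723399}{9} = \frac{341092107755}{9}$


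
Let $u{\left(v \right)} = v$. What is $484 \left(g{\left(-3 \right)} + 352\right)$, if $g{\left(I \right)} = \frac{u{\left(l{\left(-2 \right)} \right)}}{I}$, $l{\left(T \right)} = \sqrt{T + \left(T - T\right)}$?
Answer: $170368 - \frac{484 i \sqrt{2}}{3} \approx 1.7037 \cdot 10^{5} - 228.16 i$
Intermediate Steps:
$l{\left(T \right)} = \sqrt{T}$ ($l{\left(T \right)} = \sqrt{T + 0} = \sqrt{T}$)
$g{\left(I \right)} = \frac{i \sqrt{2}}{I}$ ($g{\left(I \right)} = \frac{\sqrt{-2}}{I} = \frac{i \sqrt{2}}{I}$)
$484 \left(g{\left(-3 \right)} + 352\right) = 484 \left(\frac{i \sqrt{2}}{-3} + 352\right) = 484 \left(i \sqrt{2} \left(- \frac{1}{3}\right) + 352\right) = 484 \left(- \frac{i \sqrt{2}}{3} + 352\right) = 484 \left(352 - \frac{i \sqrt{2}}{3}\right) = 170368 - \frac{484 i \sqrt{2}}{3}$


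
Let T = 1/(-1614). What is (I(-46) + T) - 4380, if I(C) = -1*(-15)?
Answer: -7045111/1614 ≈ -4365.0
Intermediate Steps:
I(C) = 15
T = -1/1614 ≈ -0.00061958
(I(-46) + T) - 4380 = (15 - 1/1614) - 4380 = 24209/1614 - 4380 = -7045111/1614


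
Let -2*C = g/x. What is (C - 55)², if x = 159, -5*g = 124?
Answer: 1906457569/632025 ≈ 3016.4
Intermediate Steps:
g = -124/5 (g = -⅕*124 = -124/5 ≈ -24.800)
C = 62/795 (C = -(-62)/(5*159) = -½*(-124/795) = 62/795 ≈ 0.077987)
(C - 55)² = (62/795 - 55)² = (-43663/795)² = 1906457569/632025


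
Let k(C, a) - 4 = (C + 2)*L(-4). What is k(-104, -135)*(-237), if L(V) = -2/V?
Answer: 11139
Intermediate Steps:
k(C, a) = 5 + C/2 (k(C, a) = 4 + (C + 2)*(-2/(-4)) = 4 + (2 + C)*(-2*(-¼)) = 4 + (2 + C)*(½) = 4 + (1 + C/2) = 5 + C/2)
k(-104, -135)*(-237) = (5 + (½)*(-104))*(-237) = (5 - 52)*(-237) = -47*(-237) = 11139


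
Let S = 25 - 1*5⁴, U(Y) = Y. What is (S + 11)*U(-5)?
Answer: 2945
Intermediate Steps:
S = -600 (S = 25 - 1*625 = 25 - 625 = -600)
(S + 11)*U(-5) = (-600 + 11)*(-5) = -589*(-5) = 2945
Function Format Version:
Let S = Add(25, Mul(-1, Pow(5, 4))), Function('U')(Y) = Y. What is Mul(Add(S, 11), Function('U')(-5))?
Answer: 2945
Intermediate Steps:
S = -600 (S = Add(25, Mul(-1, 625)) = Add(25, -625) = -600)
Mul(Add(S, 11), Function('U')(-5)) = Mul(Add(-600, 11), -5) = Mul(-589, -5) = 2945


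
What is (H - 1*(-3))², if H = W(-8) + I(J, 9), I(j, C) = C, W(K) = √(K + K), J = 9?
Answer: 128 + 96*I ≈ 128.0 + 96.0*I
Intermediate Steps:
W(K) = √2*√K (W(K) = √(2*K) = √2*√K)
H = 9 + 4*I (H = √2*√(-8) + 9 = √2*(2*I*√2) + 9 = 4*I + 9 = 9 + 4*I ≈ 9.0 + 4.0*I)
(H - 1*(-3))² = ((9 + 4*I) - 1*(-3))² = ((9 + 4*I) + 3)² = (12 + 4*I)²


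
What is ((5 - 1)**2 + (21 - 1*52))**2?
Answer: 225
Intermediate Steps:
((5 - 1)**2 + (21 - 1*52))**2 = (4**2 + (21 - 52))**2 = (16 - 31)**2 = (-15)**2 = 225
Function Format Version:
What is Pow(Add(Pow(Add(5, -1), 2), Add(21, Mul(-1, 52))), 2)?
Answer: 225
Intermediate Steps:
Pow(Add(Pow(Add(5, -1), 2), Add(21, Mul(-1, 52))), 2) = Pow(Add(Pow(4, 2), Add(21, -52)), 2) = Pow(Add(16, -31), 2) = Pow(-15, 2) = 225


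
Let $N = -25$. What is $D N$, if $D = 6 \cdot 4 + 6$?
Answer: $-750$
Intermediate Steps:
$D = 30$ ($D = 24 + 6 = 30$)
$D N = 30 \left(-25\right) = -750$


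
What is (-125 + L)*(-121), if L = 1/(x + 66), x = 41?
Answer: 1618254/107 ≈ 15124.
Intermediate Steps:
L = 1/107 (L = 1/(41 + 66) = 1/107 ≈ 0.0093458)
(-125 + L)*(-121) = (-125 + 1/107)*(-121) = -13374/107*(-121) = 1618254/107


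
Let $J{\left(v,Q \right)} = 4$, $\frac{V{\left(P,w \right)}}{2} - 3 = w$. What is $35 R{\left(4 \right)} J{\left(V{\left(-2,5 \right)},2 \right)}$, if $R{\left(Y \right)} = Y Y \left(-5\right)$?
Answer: $-11200$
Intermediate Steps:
$V{\left(P,w \right)} = 6 + 2 w$
$R{\left(Y \right)} = - 5 Y^{2}$ ($R{\left(Y \right)} = Y^{2} \left(-5\right) = - 5 Y^{2}$)
$35 R{\left(4 \right)} J{\left(V{\left(-2,5 \right)},2 \right)} = 35 \left(- 5 \cdot 4^{2}\right) 4 = 35 \left(\left(-5\right) 16\right) 4 = 35 \left(-80\right) 4 = \left(-2800\right) 4 = -11200$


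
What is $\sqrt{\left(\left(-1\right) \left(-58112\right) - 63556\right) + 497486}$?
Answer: $\sqrt{492042} \approx 701.46$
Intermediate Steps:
$\sqrt{\left(\left(-1\right) \left(-58112\right) - 63556\right) + 497486} = \sqrt{\left(58112 - 63556\right) + 497486} = \sqrt{-5444 + 497486} = \sqrt{492042}$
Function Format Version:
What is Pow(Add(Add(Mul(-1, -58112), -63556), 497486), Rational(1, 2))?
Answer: Pow(492042, Rational(1, 2)) ≈ 701.46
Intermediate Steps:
Pow(Add(Add(Mul(-1, -58112), -63556), 497486), Rational(1, 2)) = Pow(Add(Add(58112, -63556), 497486), Rational(1, 2)) = Pow(Add(-5444, 497486), Rational(1, 2)) = Pow(492042, Rational(1, 2))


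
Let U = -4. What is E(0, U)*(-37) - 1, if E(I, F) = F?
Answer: 147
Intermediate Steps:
E(0, U)*(-37) - 1 = -4*(-37) - 1 = 148 - 1 = 147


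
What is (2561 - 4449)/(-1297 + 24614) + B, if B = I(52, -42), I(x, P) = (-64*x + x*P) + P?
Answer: -129504506/23317 ≈ -5554.1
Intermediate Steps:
I(x, P) = P - 64*x + P*x (I(x, P) = (-64*x + P*x) + P = P - 64*x + P*x)
B = -5554 (B = -42 - 64*52 - 42*52 = -42 - 3328 - 2184 = -5554)
(2561 - 4449)/(-1297 + 24614) + B = (2561 - 4449)/(-1297 + 24614) - 5554 = -1888/23317 - 5554 = -129504506/23317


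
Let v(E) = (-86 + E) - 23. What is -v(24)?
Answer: 85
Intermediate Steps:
v(E) = -109 + E
-v(24) = -(-109 + 24) = -1*(-85) = 85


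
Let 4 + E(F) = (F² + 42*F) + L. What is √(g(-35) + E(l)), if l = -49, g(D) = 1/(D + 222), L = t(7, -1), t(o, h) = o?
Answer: √12099461/187 ≈ 18.601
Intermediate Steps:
L = 7
g(D) = 1/(222 + D)
E(F) = 3 + F² + 42*F (E(F) = -4 + ((F² + 42*F) + 7) = -4 + (7 + F² + 42*F) = 3 + F² + 42*F)
√(g(-35) + E(l)) = √(1/(222 - 35) + (3 + (-49)² + 42*(-49))) = √(1/187 + (3 + 2401 - 2058)) = √(1/187 + 346) = √(64703/187) = √12099461/187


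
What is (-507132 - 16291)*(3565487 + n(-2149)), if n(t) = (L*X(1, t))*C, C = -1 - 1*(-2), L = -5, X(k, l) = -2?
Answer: -1866263136231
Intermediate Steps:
C = 1 (C = -1 + 2 = 1)
n(t) = 10 (n(t) = -5*(-2)*1 = 10*1 = 10)
(-507132 - 16291)*(3565487 + n(-2149)) = (-507132 - 16291)*(3565487 + 10) = -523423*3565497 = -1866263136231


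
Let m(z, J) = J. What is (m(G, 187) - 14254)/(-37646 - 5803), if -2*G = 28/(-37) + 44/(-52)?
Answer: 4689/14483 ≈ 0.32376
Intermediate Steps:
G = 771/962 (G = -(28/(-37) + 44/(-52))/2 = -(28*(-1/37) + 44*(-1/52))/2 = -(-28/37 - 11/13)/2 = -1/2*(-771/481) = 771/962 ≈ 0.80146)
(m(G, 187) - 14254)/(-37646 - 5803) = (187 - 14254)/(-37646 - 5803) = -14067/(-43449) = -14067*(-1/43449) = 4689/14483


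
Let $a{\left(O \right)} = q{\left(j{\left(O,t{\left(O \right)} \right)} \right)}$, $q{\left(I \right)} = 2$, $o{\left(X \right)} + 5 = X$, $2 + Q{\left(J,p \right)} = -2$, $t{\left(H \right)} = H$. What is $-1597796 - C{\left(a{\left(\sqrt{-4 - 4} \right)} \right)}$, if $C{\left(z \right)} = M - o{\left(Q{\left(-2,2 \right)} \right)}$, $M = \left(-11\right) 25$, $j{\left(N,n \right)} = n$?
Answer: $-1597530$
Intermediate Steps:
$Q{\left(J,p \right)} = -4$ ($Q{\left(J,p \right)} = -2 - 2 = -4$)
$o{\left(X \right)} = -5 + X$
$M = -275$
$a{\left(O \right)} = 2$
$C{\left(z \right)} = -266$ ($C{\left(z \right)} = -275 - \left(-5 - 4\right) = -275 - -9 = -275 + 9 = -266$)
$-1597796 - C{\left(a{\left(\sqrt{-4 - 4} \right)} \right)} = -1597796 - -266 = -1597796 + 266 = -1597530$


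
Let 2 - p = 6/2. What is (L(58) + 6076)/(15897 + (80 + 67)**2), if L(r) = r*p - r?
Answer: 2980/18753 ≈ 0.15891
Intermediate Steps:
p = -1 (p = 2 - 6/2 = 2 - 1*3 = 2 - 3 = -1)
L(r) = -2*r (L(r) = r*(-1) - r = -r - r = -2*r)
(L(58) + 6076)/(15897 + (80 + 67)**2) = (-2*58 + 6076)/(15897 + (80 + 67)**2) = (-116 + 6076)/(15897 + 147**2) = 5960/(15897 + 21609) = 5960/37506 = 5960*(1/37506) = 2980/18753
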